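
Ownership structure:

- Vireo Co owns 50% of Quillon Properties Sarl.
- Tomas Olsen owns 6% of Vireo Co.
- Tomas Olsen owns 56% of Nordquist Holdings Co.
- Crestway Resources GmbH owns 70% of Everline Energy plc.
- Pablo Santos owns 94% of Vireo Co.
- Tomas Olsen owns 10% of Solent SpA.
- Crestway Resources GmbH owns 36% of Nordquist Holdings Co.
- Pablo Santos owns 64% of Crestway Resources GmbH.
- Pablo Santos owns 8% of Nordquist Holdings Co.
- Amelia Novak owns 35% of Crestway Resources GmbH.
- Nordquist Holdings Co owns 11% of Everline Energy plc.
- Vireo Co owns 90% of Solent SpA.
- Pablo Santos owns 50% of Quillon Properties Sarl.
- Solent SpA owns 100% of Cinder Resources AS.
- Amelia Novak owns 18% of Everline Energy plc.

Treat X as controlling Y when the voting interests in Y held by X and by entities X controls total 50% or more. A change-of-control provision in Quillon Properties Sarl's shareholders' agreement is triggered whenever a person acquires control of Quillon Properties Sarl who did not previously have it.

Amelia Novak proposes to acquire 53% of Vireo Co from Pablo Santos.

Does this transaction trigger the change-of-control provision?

Yes

The purchase adds only to Amelia's holdings (Pablo's stake shrinks), so Amelia is the only person who could newly come to control Quillon.
Amelia's largest direct stake is 35% in Crestway, which does not meet the threshold, so Amelia controls no company.
Neither Amelia nor any entity Amelia controls holds any voting interest in Quillon.
So before the transaction, Amelia does not control Quillon.
After the purchase, Amelia holds 53% of Vireo directly, and Pablo's stake falls to 41%.
Amelia holds 53% of Vireo, so Amelia controls Vireo.
Vireo holds 50% of Quillon, so Amelia controls Quillon.
Amelia did not control Quillon before and does after, so the clause is triggered.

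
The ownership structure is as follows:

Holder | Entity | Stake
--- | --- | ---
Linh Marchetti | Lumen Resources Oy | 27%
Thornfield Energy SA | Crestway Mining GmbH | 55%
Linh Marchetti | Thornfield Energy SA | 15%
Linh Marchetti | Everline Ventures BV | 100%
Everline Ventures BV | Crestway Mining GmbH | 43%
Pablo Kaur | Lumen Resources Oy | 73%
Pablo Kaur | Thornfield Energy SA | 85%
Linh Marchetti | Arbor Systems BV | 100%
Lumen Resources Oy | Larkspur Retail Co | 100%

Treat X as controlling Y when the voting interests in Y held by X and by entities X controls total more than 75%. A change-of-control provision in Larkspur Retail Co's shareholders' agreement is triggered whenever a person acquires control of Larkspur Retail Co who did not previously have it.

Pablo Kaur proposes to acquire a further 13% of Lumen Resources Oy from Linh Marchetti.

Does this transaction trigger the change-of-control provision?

The purchase adds only to Pablo's holdings (Linh's stake shrinks), so Pablo is the only person who could newly come to control Larkspur.
Pablo holds 85% of Thornfield, so Pablo controls Thornfield.
Neither Pablo nor any entity Pablo controls holds any voting interest in Larkspur.
So before the transaction, Pablo does not control Larkspur.
After the purchase, Pablo's direct stake in Lumen rises to 73% + 13% = 86%, and Linh's stake falls to 14%.
Pablo holds 86% of Lumen, so Pablo controls Lumen.
Lumen holds 100% of Larkspur, so Pablo controls Larkspur.
Pablo did not control Larkspur before and does after, so the clause is triggered.

Yes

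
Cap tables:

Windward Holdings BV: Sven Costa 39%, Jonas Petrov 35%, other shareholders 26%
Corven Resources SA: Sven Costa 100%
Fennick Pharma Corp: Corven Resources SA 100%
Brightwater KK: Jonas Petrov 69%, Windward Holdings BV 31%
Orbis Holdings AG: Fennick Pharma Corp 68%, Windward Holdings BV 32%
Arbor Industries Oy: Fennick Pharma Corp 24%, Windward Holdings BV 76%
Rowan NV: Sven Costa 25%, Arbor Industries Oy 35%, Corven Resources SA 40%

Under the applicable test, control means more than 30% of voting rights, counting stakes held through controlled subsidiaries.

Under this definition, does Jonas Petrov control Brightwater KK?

Jonas holds 35% of Windward, so Jonas controls Windward.
Jonas and Windward together hold 69% + 31% = 100% of Brightwater, so Jonas controls Brightwater.

Yes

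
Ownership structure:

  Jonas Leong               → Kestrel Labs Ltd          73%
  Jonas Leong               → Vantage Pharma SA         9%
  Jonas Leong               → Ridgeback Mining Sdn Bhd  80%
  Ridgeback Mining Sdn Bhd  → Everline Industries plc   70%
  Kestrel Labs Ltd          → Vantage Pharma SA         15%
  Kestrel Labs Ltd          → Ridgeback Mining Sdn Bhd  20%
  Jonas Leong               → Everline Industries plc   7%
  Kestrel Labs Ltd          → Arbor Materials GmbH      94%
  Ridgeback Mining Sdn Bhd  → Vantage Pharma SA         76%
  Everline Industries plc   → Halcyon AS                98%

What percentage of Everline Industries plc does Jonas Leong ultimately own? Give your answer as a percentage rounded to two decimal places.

73.22%

Jonas reaches Everline along 3 paths.
Direct stake: 7% = 7%.
Via Kestrel → Ridgeback: 73% × 20% × 70% = 10.22%.
Via Ridgeback: 80% × 70% = 56%.
Total: 7% + 10.22% + 56% = 73.22%.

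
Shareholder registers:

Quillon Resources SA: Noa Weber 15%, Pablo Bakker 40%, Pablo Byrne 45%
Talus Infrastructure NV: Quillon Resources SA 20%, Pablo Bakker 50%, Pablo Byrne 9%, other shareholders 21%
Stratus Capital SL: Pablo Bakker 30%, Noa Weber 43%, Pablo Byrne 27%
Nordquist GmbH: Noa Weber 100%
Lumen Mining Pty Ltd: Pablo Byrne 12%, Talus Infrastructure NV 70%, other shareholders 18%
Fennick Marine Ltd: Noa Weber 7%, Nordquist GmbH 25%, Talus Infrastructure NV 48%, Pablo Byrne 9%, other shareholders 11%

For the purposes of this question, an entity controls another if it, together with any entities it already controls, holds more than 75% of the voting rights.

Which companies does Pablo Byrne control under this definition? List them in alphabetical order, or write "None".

None

Pablo Byrne's largest direct stake is 45% in Quillon, which does not meet the threshold.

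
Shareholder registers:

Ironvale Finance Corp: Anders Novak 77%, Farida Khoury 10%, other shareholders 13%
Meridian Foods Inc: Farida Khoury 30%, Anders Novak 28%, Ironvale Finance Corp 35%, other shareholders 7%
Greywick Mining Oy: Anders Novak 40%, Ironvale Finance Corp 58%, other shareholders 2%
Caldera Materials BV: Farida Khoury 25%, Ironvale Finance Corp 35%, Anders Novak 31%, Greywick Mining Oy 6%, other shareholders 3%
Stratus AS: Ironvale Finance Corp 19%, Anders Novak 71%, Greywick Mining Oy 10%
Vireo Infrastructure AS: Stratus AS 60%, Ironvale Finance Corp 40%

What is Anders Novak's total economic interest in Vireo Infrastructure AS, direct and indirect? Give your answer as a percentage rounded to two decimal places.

Anders reaches Vireo along 5 paths.
Via Ironvale → Stratus: 77% × 19% × 60% = 8.778%.
Via Stratus: 71% × 60% = 42.6%.
Via Greywick → Stratus: 40% × 10% × 60% = 2.4%.
Via Ironvale → Greywick → Stratus: 77% × 58% × 10% × 60% = 2.6796%.
Via Ironvale: 77% × 40% = 30.8%.
Total: 8.778% + 42.6% + 2.4% + 2.6796% + 30.8% = 87.2576%.
Rounded: 87.26%.

87.26%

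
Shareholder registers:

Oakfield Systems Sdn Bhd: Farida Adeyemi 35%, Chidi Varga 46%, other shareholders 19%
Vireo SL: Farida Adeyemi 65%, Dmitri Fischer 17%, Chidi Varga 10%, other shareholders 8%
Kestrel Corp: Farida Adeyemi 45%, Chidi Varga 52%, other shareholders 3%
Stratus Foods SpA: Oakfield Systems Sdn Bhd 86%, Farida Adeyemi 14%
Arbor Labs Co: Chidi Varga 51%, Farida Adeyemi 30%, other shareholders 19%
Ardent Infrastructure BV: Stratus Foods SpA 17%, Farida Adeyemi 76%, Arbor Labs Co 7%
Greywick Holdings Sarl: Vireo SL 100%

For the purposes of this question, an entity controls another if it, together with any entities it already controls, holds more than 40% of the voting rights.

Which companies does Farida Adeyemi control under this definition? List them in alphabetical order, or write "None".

Farida holds 65% of Vireo, so Farida controls Vireo.
Farida holds 45% of Kestrel, so Farida controls Kestrel.
Farida holds 76% of Ardent, so Farida controls Ardent.
Vireo holds 100% of Greywick, so Farida controls Greywick.
No other company's threshold is met.

Ardent Infrastructure BV, Greywick Holdings Sarl, Kestrel Corp, Vireo SL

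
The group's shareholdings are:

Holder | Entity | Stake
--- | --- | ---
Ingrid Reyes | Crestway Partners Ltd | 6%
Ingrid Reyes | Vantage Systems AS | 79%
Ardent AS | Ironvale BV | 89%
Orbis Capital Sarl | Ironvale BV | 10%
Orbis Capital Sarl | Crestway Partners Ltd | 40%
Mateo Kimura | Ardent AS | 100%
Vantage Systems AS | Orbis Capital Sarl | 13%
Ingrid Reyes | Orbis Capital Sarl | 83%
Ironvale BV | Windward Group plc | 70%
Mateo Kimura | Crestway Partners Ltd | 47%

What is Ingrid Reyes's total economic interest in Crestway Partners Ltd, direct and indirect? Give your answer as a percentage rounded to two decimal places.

43.31%

Ingrid reaches Crestway along 3 paths.
Via Orbis: 83% × 40% = 33.2%.
Via Vantage → Orbis: 79% × 13% × 40% = 4.108%.
Direct stake: 6% = 6%.
Total: 33.2% + 4.108% + 6% = 43.308%.
Rounded: 43.31%.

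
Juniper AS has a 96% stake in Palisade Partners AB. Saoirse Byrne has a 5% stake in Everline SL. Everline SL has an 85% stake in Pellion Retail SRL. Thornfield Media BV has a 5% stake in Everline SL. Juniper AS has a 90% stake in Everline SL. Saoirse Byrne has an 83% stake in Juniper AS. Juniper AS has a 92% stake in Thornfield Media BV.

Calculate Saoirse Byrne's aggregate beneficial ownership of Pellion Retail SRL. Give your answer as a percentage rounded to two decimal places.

70.99%

Saoirse reaches Pellion along 3 paths.
Via Juniper → Thornfield → Everline: 83% × 92% × 5% × 85% = 3.2453%.
Via Juniper → Everline: 83% × 90% × 85% = 63.495%.
Via Everline: 5% × 85% = 4.25%.
Total: 3.2453% + 63.495% + 4.25% = 70.9903%.
Rounded: 70.99%.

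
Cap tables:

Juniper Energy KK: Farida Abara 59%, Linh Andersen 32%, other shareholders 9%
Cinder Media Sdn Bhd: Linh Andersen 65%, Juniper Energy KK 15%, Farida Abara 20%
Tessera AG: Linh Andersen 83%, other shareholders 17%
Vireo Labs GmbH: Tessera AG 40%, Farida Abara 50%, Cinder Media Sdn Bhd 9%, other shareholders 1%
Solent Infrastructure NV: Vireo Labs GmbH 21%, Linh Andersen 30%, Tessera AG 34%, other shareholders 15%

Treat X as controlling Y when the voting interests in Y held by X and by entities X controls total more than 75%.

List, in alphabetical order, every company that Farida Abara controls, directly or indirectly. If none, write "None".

Farida's largest direct stake is 59% in Juniper, which does not meet the threshold.

None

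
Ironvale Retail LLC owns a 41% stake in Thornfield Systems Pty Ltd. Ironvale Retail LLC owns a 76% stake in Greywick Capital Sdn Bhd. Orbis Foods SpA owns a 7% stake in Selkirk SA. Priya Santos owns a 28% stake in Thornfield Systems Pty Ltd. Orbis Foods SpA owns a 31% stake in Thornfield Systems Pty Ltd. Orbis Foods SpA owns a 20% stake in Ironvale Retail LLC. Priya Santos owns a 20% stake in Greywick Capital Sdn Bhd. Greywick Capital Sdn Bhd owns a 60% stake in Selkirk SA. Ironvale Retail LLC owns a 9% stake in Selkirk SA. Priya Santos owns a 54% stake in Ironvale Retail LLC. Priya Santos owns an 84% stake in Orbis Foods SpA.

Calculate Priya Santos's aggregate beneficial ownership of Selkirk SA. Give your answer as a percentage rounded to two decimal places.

Priya reaches Selkirk along 6 paths.
Via Orbis: 84% × 7% = 5.88%.
Via Greywick: 20% × 60% = 12%.
Via Ironvale → Greywick: 54% × 76% × 60% = 24.624%.
Via Orbis → Ironvale → Greywick: 84% × 20% × 76% × 60% = 7.6608%.
Via Ironvale: 54% × 9% = 4.86%.
Via Orbis → Ironvale: 84% × 20% × 9% = 1.512%.
Total: 5.88% + 12% + 24.624% + 7.6608% + 4.86% + 1.512% = 56.5368%.
Rounded: 56.54%.

56.54%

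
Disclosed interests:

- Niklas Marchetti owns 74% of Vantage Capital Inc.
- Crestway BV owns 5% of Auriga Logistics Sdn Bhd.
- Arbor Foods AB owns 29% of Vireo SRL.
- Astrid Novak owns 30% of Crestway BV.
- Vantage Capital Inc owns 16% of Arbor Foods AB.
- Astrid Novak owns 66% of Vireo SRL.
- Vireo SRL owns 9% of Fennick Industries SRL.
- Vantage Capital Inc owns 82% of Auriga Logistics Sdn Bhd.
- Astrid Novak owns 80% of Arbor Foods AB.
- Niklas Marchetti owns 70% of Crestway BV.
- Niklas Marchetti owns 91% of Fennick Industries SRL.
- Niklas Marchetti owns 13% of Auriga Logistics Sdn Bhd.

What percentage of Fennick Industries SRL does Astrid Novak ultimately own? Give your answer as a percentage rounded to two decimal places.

Astrid reaches Fennick along 2 paths.
Via Vireo: 66% × 9% = 5.94%.
Via Arbor → Vireo: 80% × 29% × 9% = 2.088%.
Total: 5.94% + 2.088% = 8.028%.
Rounded: 8.03%.

8.03%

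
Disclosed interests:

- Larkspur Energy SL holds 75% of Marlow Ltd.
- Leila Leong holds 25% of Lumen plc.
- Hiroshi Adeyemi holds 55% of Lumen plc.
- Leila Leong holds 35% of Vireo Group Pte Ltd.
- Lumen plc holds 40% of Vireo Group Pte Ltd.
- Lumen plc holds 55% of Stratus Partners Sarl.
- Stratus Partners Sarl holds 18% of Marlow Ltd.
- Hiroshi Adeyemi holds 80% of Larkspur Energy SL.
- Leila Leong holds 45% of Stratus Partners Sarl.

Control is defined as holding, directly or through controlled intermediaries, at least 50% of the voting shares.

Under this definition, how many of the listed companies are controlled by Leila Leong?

Leila's largest direct stake is 45% in Stratus, which does not meet the threshold.
Leila controls 0 companies.

0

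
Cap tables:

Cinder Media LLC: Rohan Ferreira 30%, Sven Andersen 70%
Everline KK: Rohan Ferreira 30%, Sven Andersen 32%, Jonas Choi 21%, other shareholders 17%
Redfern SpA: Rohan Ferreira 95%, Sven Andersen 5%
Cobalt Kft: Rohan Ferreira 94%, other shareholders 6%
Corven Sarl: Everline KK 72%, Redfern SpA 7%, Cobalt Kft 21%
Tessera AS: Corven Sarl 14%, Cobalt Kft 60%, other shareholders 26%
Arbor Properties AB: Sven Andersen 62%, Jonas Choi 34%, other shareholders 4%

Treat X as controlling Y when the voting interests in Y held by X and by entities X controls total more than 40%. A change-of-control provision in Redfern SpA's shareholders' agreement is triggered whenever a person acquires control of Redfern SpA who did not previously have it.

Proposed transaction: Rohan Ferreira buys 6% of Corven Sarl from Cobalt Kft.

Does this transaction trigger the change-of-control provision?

No

The purchase adds only to Rohan's holdings (Cobalt's stake shrinks), so Rohan is the only person who could newly come to control Redfern.
Rohan holds 95% of Redfern, so Rohan controls Redfern.
So Rohan already controls Redfern before the transaction.
After the purchase, Rohan holds 6% of Corven directly, and Cobalt's stake falls to 15%.
Rohan controlled Redfern already, so this is not a new person acquiring control; every other person's position is unchanged or reduced.
No new person acquires control, so the clause is not triggered.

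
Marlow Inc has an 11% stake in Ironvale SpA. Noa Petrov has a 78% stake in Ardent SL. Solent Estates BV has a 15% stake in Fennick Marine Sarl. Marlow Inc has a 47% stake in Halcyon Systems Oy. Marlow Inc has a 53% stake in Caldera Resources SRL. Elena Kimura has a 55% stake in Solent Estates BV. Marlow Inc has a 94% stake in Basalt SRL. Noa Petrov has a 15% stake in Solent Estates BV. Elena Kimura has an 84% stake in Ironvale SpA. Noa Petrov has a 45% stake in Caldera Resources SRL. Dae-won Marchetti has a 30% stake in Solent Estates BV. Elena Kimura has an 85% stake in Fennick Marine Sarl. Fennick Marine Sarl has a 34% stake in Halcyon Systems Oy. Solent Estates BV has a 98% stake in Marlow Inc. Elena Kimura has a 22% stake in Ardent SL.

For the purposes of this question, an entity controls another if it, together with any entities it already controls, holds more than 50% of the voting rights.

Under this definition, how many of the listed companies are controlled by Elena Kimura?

7

Elena holds 55% of Solent, so Elena controls Solent.
Solent holds 98% of Marlow, so Elena controls Marlow.
Elena and Solent together hold 85% + 15% = 100% of Fennick, so Elena controls Fennick.
Marlow holds 94% of Basalt, so Elena controls Basalt.
Marlow holds 53% of Caldera, so Elena controls Caldera.
Fennick and Marlow together hold 34% + 47% = 81% of Halcyon, so Elena controls Halcyon.
Elena and Marlow together hold 84% + 11% = 95% of Ironvale, so Elena controls Ironvale.
No other company's threshold is met.
Elena controls 7 companies.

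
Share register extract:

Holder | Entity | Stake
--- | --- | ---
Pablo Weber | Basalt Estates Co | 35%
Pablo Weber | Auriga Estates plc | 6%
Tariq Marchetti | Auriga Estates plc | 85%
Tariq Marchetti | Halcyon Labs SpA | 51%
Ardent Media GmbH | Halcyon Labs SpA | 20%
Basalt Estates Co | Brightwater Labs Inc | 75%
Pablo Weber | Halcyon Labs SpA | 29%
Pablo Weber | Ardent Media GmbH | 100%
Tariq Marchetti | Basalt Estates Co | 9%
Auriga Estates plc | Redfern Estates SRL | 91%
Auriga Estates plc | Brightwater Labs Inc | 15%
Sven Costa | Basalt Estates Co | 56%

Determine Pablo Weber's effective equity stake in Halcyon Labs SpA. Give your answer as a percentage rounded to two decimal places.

Pablo reaches Halcyon along 2 paths.
Direct stake: 29% = 29%.
Via Ardent: 100% × 20% = 20%.
Total: 29% + 20% = 49%.
Rounded: 49.00%.

49.00%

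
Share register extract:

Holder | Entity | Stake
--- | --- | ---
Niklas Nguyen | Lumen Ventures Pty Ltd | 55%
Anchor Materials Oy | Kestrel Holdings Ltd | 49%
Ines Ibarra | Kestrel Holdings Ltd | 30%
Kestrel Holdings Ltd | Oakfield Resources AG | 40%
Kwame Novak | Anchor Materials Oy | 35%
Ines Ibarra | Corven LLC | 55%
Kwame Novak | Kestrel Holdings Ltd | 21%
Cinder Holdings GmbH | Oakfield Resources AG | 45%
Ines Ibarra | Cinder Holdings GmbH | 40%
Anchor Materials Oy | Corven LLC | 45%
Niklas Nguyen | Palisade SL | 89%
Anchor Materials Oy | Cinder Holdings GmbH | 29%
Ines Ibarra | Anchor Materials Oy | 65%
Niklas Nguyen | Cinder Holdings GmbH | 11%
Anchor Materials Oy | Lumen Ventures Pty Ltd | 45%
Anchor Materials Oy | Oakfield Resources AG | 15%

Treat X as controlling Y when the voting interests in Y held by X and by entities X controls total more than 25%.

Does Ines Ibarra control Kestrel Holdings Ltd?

Yes

Ines holds 65% of Anchor, so Ines controls Anchor.
Anchor and Ines together hold 49% + 30% = 79% of Kestrel, so Ines controls Kestrel.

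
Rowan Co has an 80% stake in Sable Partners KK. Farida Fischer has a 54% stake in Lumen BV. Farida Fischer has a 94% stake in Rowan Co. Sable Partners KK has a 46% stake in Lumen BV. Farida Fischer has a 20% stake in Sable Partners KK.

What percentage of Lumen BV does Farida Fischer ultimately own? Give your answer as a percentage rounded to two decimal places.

97.79%

Farida reaches Lumen along 3 paths.
Via Rowan → Sable: 94% × 80% × 46% = 34.592%.
Via Sable: 20% × 46% = 9.2%.
Direct stake: 54% = 54%.
Total: 34.592% + 9.2% + 54% = 97.792%.
Rounded: 97.79%.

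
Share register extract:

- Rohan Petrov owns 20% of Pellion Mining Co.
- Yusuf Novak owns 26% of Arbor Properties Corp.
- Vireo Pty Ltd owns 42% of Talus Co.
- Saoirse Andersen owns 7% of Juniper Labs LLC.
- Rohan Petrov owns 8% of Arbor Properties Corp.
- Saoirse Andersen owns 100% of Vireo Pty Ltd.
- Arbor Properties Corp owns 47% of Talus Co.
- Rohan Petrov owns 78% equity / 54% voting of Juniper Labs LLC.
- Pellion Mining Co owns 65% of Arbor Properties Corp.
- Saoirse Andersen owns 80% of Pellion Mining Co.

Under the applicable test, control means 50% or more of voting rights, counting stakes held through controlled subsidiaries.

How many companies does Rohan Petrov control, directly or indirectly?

1

Rohan holds 54% of Juniper, so Rohan controls Juniper.
No other company's threshold is met.
Rohan controls 1 company.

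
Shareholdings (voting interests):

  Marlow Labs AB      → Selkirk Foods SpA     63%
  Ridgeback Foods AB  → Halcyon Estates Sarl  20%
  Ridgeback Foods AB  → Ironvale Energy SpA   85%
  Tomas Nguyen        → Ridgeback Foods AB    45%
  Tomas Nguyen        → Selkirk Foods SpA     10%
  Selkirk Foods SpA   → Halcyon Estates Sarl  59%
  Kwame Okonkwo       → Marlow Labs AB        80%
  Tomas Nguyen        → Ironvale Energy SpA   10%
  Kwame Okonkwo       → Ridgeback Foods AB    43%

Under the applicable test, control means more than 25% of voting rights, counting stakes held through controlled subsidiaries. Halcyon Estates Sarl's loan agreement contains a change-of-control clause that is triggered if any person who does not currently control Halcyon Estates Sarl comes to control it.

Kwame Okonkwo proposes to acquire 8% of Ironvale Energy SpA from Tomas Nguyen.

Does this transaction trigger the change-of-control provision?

No

The purchase adds only to Kwame's holdings (Tomas's stake shrinks), so Kwame is the only person who could newly come to control Halcyon.
Kwame holds 80% of Marlow, so Kwame controls Marlow.
Marlow holds 63% of Selkirk, so Kwame controls Selkirk.
Kwame holds 43% of Ridgeback, so Kwame controls Ridgeback.
Ridgeback and Selkirk together hold 20% + 59% = 79% of Halcyon, so Kwame controls Halcyon.
So Kwame already controls Halcyon before the transaction.
After the purchase, Kwame holds 8% of Ironvale directly, and Tomas's stake falls to 2%.
Kwame controlled Halcyon already, so this is not a new person acquiring control; every other person's position is unchanged or reduced.
No new person acquires control, so the clause is not triggered.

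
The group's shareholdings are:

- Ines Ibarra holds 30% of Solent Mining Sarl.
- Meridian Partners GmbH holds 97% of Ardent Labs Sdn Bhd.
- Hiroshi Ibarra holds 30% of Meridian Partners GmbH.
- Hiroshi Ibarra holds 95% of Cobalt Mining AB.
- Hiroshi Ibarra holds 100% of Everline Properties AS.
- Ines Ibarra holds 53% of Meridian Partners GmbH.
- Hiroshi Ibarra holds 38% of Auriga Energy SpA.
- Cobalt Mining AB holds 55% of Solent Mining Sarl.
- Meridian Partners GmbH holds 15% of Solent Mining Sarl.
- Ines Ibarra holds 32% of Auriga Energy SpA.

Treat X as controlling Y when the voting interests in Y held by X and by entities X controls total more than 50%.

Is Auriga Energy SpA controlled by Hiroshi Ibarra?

No

Hiroshi holds 95% of Cobalt, so Hiroshi controls Cobalt.
Hiroshi holds 100% of Everline, so Hiroshi controls Everline.
Cobalt holds 55% of Solent, so Hiroshi controls Solent.
In Auriga, Hiroshi's side holds only 38%, not > 50%.
So Hiroshi does not control Auriga.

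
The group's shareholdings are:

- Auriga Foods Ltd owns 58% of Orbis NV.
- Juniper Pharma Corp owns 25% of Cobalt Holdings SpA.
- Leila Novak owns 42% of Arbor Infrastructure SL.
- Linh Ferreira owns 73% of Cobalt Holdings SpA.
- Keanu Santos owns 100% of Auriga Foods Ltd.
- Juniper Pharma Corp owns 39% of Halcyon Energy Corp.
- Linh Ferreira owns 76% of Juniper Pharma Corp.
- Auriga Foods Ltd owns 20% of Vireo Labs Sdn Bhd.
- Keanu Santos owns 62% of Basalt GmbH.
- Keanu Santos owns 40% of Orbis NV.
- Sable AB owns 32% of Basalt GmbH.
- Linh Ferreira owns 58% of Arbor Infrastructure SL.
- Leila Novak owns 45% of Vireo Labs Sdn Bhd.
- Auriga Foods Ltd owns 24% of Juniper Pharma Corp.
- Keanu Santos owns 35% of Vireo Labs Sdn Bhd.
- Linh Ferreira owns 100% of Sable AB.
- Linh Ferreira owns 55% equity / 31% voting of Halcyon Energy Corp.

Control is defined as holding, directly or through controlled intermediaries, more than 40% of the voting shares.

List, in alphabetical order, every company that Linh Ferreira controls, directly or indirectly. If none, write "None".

Arbor Infrastructure SL, Cobalt Holdings SpA, Halcyon Energy Corp, Juniper Pharma Corp, Sable AB

Linh holds 58% of Arbor, so Linh controls Arbor.
Linh holds 100% of Sable, so Linh controls Sable.
Linh holds 76% of Juniper, so Linh controls Juniper.
Juniper and Linh together hold 25% + 73% = 98% of Cobalt, so Linh controls Cobalt.
Linh and Juniper together hold 31% + 39% = 70% of Halcyon, so Linh controls Halcyon.
No other company's threshold is met.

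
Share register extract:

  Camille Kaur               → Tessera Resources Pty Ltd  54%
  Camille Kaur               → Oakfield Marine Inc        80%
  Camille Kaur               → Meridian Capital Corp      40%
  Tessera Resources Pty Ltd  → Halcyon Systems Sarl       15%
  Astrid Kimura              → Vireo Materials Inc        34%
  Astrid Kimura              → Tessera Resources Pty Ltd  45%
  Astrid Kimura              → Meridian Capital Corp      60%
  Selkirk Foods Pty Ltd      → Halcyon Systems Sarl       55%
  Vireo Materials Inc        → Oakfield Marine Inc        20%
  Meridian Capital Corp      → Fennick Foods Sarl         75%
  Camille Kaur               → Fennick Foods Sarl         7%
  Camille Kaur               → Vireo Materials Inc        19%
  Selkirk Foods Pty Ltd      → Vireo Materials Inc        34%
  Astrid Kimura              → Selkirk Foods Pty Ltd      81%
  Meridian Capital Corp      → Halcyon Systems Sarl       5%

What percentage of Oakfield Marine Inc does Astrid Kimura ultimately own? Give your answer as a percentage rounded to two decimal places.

12.31%

Astrid reaches Oakfield along 2 paths.
Via Vireo: 34% × 20% = 6.8%.
Via Selkirk → Vireo: 81% × 34% × 20% = 5.508%.
Total: 6.8% + 5.508% = 12.308%.
Rounded: 12.31%.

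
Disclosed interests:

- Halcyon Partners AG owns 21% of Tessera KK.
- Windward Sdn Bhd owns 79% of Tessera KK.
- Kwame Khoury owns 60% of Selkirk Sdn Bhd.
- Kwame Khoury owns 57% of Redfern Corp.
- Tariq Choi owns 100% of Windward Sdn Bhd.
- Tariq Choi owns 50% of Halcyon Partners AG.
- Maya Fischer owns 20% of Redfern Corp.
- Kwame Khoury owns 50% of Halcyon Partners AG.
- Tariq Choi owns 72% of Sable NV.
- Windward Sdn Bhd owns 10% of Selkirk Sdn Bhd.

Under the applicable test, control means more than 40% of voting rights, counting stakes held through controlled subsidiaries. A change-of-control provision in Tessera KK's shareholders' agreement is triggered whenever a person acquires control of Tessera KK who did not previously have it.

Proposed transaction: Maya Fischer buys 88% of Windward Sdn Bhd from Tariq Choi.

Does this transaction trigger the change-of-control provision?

The purchase adds only to Maya's holdings (Tariq's stake shrinks), so Maya is the only person who could newly come to control Tessera.
Maya's largest direct stake is 20% in Redfern, which does not meet the threshold, so Maya controls no company.
Neither Maya nor any entity Maya controls holds any voting interest in Tessera.
So before the transaction, Maya does not control Tessera.
After the purchase, Maya holds 88% of Windward directly, and Tariq's stake falls to 12%.
Maya holds 88% of Windward, so Maya controls Windward.
Windward holds 79% of Tessera, so Maya controls Tessera.
Maya did not control Tessera before and does after, so the clause is triggered.

Yes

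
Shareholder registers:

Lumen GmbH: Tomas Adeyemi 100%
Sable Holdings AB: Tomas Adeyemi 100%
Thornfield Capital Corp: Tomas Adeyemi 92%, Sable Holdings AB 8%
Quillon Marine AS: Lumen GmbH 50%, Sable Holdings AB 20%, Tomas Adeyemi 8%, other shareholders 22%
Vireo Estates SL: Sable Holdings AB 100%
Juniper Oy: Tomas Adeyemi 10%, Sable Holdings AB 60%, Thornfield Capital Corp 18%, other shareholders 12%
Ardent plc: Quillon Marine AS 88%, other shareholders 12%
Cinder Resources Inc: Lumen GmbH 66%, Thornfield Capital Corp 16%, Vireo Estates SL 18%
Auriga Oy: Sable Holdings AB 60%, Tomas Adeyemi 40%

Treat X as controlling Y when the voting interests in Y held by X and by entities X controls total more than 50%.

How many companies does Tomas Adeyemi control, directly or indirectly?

Tomas holds 100% of Lumen, so Tomas controls Lumen.
Tomas holds 100% of Sable, so Tomas controls Sable.
Tomas and Sable together hold 92% + 8% = 100% of Thornfield, so Tomas controls Thornfield.
Lumen and Sable and Tomas together hold 50% + 20% + 8% = 78% of Quillon, so Tomas controls Quillon.
Sable holds 100% of Vireo, so Tomas controls Vireo.
Tomas and Sable and Thornfield together hold 10% + 60% + 18% = 88% of Juniper, so Tomas controls Juniper.
Quillon holds 88% of Ardent, so Tomas controls Ardent.
Lumen and Thornfield and Vireo together hold 66% + 16% + 18% = 100% of Cinder, so Tomas controls Cinder.
Sable and Tomas together hold 60% + 40% = 100% of Auriga, so Tomas controls Auriga.
Tomas controls 9 companies.

9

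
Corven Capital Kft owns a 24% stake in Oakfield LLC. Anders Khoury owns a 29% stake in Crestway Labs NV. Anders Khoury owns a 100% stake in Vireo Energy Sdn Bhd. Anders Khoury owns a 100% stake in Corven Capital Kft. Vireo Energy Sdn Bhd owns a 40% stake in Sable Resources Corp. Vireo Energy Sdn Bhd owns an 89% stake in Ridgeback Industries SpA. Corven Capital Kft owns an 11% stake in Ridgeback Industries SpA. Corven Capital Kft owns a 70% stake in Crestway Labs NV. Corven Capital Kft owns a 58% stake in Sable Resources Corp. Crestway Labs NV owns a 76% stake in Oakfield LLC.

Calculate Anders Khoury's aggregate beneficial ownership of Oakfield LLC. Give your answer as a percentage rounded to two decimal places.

Anders reaches Oakfield along 3 paths.
Via Corven → Crestway: 100% × 70% × 76% = 53.2%.
Via Crestway: 29% × 76% = 22.04%.
Via Corven: 100% × 24% = 24%.
Total: 53.2% + 22.04% + 24% = 99.24%.

99.24%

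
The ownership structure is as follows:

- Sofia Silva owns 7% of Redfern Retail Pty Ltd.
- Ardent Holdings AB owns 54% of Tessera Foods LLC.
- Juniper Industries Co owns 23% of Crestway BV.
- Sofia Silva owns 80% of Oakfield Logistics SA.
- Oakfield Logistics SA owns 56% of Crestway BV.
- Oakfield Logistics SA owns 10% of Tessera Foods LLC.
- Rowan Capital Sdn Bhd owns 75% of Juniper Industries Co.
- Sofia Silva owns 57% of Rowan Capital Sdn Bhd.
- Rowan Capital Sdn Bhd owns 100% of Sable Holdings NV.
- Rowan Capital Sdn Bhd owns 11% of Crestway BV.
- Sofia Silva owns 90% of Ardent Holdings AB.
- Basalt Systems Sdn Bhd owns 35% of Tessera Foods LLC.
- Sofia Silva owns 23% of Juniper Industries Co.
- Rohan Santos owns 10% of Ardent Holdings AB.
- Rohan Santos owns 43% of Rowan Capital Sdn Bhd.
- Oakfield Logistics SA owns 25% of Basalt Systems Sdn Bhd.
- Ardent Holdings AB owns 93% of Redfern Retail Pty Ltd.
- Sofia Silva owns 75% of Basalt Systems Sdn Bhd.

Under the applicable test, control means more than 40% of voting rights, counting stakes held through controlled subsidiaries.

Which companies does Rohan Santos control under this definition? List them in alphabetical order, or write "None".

Rohan holds 43% of Rowan, so Rohan controls Rowan.
Rowan holds 100% of Sable, so Rohan controls Sable.
Rowan holds 75% of Juniper, so Rohan controls Juniper.
No other company's threshold is met.

Juniper Industries Co, Rowan Capital Sdn Bhd, Sable Holdings NV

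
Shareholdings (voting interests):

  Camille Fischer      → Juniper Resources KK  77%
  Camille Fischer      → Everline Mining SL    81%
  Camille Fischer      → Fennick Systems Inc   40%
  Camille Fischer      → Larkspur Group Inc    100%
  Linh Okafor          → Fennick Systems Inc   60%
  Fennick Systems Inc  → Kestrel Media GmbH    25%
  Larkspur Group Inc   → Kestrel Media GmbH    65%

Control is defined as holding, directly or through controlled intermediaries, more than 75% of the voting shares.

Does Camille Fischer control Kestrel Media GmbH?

Camille holds 81% of Everline, so Camille controls Everline.
Camille holds 77% of Juniper, so Camille controls Juniper.
Camille holds 100% of Larkspur, so Camille controls Larkspur.
In Kestrel, Camille's side holds only 65%, not > 75%.
So Camille does not control Kestrel.

No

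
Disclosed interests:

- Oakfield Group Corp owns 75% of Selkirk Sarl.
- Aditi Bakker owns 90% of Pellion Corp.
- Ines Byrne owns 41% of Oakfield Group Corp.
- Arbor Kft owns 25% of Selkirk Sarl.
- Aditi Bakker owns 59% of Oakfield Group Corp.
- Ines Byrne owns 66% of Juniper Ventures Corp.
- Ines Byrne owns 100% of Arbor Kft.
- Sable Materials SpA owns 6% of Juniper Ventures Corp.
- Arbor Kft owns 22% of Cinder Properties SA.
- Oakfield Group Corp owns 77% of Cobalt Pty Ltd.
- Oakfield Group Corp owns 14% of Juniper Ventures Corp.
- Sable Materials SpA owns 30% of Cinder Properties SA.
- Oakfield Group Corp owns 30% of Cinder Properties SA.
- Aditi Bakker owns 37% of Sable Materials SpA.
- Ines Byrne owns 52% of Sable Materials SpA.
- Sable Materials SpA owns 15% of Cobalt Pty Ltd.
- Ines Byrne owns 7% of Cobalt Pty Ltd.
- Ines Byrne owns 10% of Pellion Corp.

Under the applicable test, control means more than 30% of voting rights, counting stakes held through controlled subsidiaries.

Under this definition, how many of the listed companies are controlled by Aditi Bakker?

6

Aditi holds 37% of Sable, so Aditi controls Sable.
Aditi holds 59% of Oakfield, so Aditi controls Oakfield.
Oakfield holds 75% of Selkirk, so Aditi controls Selkirk.
Sable and Oakfield together hold 15% + 77% = 92% of Cobalt, so Aditi controls Cobalt.
Oakfield and Sable together hold 30% + 30% = 60% of Cinder, so Aditi controls Cinder.
Aditi holds 90% of Pellion, so Aditi controls Pellion.
No other company's threshold is met.
Aditi controls 6 companies.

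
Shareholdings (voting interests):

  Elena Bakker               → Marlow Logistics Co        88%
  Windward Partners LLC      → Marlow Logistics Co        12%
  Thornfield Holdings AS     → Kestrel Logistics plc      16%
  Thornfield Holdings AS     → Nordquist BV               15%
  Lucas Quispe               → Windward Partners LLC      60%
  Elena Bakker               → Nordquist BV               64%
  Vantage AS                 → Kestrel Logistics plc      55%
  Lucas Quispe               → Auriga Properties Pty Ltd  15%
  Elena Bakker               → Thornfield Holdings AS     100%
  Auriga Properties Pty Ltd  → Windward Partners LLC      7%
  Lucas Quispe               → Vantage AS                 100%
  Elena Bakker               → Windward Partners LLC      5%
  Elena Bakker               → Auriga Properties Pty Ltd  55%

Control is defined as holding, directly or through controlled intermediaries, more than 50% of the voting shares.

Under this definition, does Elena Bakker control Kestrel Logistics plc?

No

Elena holds 55% of Auriga, so Elena controls Auriga.
Elena holds 100% of Thornfield, so Elena controls Thornfield.
Elena holds 88% of Marlow, so Elena controls Marlow.
Elena and Thornfield together hold 64% + 15% = 79% of Nordquist, so Elena controls Nordquist.
In Kestrel, Elena's side holds only 16%, not > 50%.
So Elena does not control Kestrel.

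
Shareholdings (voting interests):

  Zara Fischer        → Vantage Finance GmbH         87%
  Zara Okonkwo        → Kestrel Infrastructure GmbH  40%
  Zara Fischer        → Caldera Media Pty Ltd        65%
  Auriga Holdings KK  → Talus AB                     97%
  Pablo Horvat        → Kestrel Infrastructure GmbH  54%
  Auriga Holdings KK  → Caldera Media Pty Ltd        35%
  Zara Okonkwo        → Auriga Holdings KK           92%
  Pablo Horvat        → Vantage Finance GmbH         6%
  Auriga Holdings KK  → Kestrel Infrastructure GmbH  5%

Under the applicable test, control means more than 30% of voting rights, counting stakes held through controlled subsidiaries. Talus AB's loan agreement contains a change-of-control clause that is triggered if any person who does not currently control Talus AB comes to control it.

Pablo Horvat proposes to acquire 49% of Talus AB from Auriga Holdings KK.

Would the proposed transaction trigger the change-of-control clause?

The purchase adds only to Pablo's holdings (Auriga's stake shrinks), so Pablo is the only person who could newly come to control Talus.
Pablo holds 54% of Kestrel, so Pablo controls Kestrel.
Neither Pablo nor any entity Pablo controls holds any voting interest in Talus.
So before the transaction, Pablo does not control Talus.
After the purchase, Pablo holds 49% of Talus directly, and Auriga's stake falls to 48%.
Pablo holds 49% of Talus, so Pablo controls Talus.
Pablo did not control Talus before and does after, so the clause is triggered.

Yes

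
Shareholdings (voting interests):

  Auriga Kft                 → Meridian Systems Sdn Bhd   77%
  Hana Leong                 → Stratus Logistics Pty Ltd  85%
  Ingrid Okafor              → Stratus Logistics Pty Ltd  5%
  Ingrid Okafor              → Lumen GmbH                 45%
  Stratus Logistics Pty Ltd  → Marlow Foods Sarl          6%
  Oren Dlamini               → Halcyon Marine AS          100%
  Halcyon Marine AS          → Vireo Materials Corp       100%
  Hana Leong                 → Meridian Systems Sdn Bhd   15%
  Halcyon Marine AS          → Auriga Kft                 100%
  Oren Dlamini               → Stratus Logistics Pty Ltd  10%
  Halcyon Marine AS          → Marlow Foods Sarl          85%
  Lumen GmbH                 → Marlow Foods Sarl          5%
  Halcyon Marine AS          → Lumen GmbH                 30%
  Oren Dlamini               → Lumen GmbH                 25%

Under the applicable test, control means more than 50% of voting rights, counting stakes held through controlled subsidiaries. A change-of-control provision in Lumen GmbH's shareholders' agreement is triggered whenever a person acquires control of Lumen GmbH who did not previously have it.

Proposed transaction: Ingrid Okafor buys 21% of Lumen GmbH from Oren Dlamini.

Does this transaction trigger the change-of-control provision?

The purchase adds only to Ingrid's holdings (Oren's stake shrinks), so Ingrid is the only person who could newly come to control Lumen.
Ingrid's largest direct stake is 45% in Lumen, which does not meet the threshold, so Ingrid controls no company.
In Lumen, Ingrid's side holds only 45%, not > 50%.
So before the transaction, Ingrid does not control Lumen.
After the purchase, Ingrid's direct stake in Lumen rises to 45% + 21% = 66%, and Oren's stake falls to 4%.
Ingrid holds 66% of Lumen, so Ingrid controls Lumen.
Ingrid did not control Lumen before and does after, so the clause is triggered.

Yes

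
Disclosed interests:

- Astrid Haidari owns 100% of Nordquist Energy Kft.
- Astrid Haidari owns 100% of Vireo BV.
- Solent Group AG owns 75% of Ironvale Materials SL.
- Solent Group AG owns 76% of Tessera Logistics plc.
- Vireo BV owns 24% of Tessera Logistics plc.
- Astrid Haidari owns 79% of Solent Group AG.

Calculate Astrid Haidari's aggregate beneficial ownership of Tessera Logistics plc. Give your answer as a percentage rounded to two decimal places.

84.04%

Astrid reaches Tessera along 2 paths.
Via Solent: 79% × 76% = 60.04%.
Via Vireo: 100% × 24% = 24%.
Total: 60.04% + 24% = 84.04%.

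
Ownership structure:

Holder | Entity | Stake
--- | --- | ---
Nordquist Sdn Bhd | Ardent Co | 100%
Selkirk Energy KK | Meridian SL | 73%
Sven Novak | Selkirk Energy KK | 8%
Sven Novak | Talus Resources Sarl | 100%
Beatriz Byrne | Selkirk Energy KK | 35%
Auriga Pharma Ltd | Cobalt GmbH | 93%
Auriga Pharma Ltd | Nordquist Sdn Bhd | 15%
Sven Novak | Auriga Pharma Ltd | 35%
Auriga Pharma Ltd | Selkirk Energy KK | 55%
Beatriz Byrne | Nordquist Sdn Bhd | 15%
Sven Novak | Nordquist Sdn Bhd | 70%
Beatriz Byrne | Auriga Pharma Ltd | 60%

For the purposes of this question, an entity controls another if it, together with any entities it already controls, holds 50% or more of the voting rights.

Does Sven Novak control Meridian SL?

Sven holds 70% of Nordquist, so Sven controls Nordquist.
Sven holds 100% of Talus, so Sven controls Talus.
Nordquist holds 100% of Ardent, so Sven controls Ardent.
Neither Sven nor any entity Sven controls holds any voting interest in Meridian.
So Sven does not control Meridian.

No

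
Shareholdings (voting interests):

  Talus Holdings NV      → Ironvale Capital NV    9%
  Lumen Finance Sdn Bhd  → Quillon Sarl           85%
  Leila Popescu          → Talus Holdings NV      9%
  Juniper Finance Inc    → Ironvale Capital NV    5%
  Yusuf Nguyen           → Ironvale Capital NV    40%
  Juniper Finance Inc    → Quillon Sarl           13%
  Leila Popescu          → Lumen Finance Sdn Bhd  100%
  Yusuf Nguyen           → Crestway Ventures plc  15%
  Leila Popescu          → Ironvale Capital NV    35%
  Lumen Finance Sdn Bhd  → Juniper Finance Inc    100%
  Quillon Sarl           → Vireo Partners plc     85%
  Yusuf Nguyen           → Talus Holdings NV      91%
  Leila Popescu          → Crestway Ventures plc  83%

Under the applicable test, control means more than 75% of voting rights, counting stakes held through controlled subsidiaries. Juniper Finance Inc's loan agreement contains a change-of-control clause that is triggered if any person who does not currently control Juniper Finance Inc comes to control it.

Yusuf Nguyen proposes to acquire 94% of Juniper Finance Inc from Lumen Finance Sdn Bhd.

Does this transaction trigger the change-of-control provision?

Yes

The purchase adds only to Yusuf's holdings (Lumen's stake shrinks), so Yusuf is the only person who could newly come to control Juniper.
Yusuf holds 91% of Talus, so Yusuf controls Talus.
Neither Yusuf nor any entity Yusuf controls holds any voting interest in Juniper.
So before the transaction, Yusuf does not control Juniper.
After the purchase, Yusuf holds 94% of Juniper directly, and Lumen's stake falls to 6%.
Yusuf holds 94% of Juniper, so Yusuf controls Juniper.
Yusuf did not control Juniper before and does after, so the clause is triggered.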